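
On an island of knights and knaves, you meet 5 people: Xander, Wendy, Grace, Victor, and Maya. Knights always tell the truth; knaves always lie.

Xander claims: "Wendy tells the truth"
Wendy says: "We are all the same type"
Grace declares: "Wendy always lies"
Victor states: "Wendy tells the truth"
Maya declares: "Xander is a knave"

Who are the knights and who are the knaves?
Xander is a knave.
Wendy is a knave.
Grace is a knight.
Victor is a knave.
Maya is a knight.

Verification:
- Xander (knave) says "Wendy tells the truth" - this is FALSE (a lie) because Wendy is a knave.
- Wendy (knave) says "We are all the same type" - this is FALSE (a lie) because Grace and Maya are knights and Xander, Wendy, and Victor are knaves.
- Grace (knight) says "Wendy always lies" - this is TRUE because Wendy is a knave.
- Victor (knave) says "Wendy tells the truth" - this is FALSE (a lie) because Wendy is a knave.
- Maya (knight) says "Xander is a knave" - this is TRUE because Xander is a knave.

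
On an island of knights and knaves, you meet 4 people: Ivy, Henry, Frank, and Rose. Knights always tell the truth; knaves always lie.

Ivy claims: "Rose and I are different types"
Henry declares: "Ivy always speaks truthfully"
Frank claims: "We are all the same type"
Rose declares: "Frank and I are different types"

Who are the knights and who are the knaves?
Ivy is a knight.
Henry is a knight.
Frank is a knave.
Rose is a knave.

Verification:
- Ivy (knight) says "Rose and I are different types" - this is TRUE because Ivy is a knight and Rose is a knave.
- Henry (knight) says "Ivy always speaks truthfully" - this is TRUE because Ivy is a knight.
- Frank (knave) says "We are all the same type" - this is FALSE (a lie) because Ivy and Henry are knights and Frank and Rose are knaves.
- Rose (knave) says "Frank and I are different types" - this is FALSE (a lie) because Rose is a knave and Frank is a knave.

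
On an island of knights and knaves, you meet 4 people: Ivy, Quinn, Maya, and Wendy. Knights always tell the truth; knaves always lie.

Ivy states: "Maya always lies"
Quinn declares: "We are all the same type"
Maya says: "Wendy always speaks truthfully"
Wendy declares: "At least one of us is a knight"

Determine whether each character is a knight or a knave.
Ivy is a knave.
Quinn is a knave.
Maya is a knight.
Wendy is a knight.

Verification:
- Ivy (knave) says "Maya always lies" - this is FALSE (a lie) because Maya is a knight.
- Quinn (knave) says "We are all the same type" - this is FALSE (a lie) because Maya and Wendy are knights and Ivy and Quinn are knaves.
- Maya (knight) says "Wendy always speaks truthfully" - this is TRUE because Wendy is a knight.
- Wendy (knight) says "At least one of us is a knight" - this is TRUE because Maya and Wendy are knights.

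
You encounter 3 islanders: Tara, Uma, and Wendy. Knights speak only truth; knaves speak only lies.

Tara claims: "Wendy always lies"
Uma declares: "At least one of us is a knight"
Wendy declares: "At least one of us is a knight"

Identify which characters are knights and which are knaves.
Tara is a knave.
Uma is a knight.
Wendy is a knight.

Verification:
- Tara (knave) says "Wendy always lies" - this is FALSE (a lie) because Wendy is a knight.
- Uma (knight) says "At least one of us is a knight" - this is TRUE because Uma and Wendy are knights.
- Wendy (knight) says "At least one of us is a knight" - this is TRUE because Uma and Wendy are knights.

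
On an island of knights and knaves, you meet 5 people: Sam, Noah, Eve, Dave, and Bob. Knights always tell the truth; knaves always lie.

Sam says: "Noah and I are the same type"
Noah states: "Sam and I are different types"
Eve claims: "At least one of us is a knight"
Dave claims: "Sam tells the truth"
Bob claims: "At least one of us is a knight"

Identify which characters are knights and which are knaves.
Sam is a knave.
Noah is a knight.
Eve is a knight.
Dave is a knave.
Bob is a knight.

Verification:
- Sam (knave) says "Noah and I are the same type" - this is FALSE (a lie) because Sam is a knave and Noah is a knight.
- Noah (knight) says "Sam and I are different types" - this is TRUE because Noah is a knight and Sam is a knave.
- Eve (knight) says "At least one of us is a knight" - this is TRUE because Noah, Eve, and Bob are knights.
- Dave (knave) says "Sam tells the truth" - this is FALSE (a lie) because Sam is a knave.
- Bob (knight) says "At least one of us is a knight" - this is TRUE because Noah, Eve, and Bob are knights.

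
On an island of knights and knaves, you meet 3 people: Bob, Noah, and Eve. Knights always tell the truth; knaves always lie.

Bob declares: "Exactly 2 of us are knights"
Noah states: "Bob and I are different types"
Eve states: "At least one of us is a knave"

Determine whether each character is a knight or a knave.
Bob is a knave.
Noah is a knave.
Eve is a knight.

Verification:
- Bob (knave) says "Exactly 2 of us are knights" - this is FALSE (a lie) because there are 1 knights.
- Noah (knave) says "Bob and I are different types" - this is FALSE (a lie) because Noah is a knave and Bob is a knave.
- Eve (knight) says "At least one of us is a knave" - this is TRUE because Bob and Noah are knaves.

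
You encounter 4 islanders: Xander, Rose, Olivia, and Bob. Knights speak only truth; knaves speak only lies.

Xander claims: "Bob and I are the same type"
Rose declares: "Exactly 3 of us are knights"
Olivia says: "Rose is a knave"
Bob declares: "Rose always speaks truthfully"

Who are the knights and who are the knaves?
Xander is a knight.
Rose is a knight.
Olivia is a knave.
Bob is a knight.

Verification:
- Xander (knight) says "Bob and I are the same type" - this is TRUE because Xander is a knight and Bob is a knight.
- Rose (knight) says "Exactly 3 of us are knights" - this is TRUE because there are 3 knights.
- Olivia (knave) says "Rose is a knave" - this is FALSE (a lie) because Rose is a knight.
- Bob (knight) says "Rose always speaks truthfully" - this is TRUE because Rose is a knight.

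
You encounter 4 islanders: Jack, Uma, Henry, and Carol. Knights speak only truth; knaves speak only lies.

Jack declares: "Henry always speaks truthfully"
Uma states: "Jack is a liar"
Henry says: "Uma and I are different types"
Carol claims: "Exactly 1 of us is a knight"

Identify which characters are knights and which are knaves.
Jack is a knight.
Uma is a knave.
Henry is a knight.
Carol is a knave.

Verification:
- Jack (knight) says "Henry always speaks truthfully" - this is TRUE because Henry is a knight.
- Uma (knave) says "Jack is a liar" - this is FALSE (a lie) because Jack is a knight.
- Henry (knight) says "Uma and I are different types" - this is TRUE because Henry is a knight and Uma is a knave.
- Carol (knave) says "Exactly 1 of us is a knight" - this is FALSE (a lie) because there are 2 knights.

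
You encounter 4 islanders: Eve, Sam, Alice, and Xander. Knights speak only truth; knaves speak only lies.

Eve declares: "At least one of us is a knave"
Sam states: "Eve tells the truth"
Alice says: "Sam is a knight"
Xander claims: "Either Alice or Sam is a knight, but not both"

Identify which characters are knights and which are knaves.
Eve is a knight.
Sam is a knight.
Alice is a knight.
Xander is a knave.

Verification:
- Eve (knight) says "At least one of us is a knave" - this is TRUE because Xander is a knave.
- Sam (knight) says "Eve tells the truth" - this is TRUE because Eve is a knight.
- Alice (knight) says "Sam is a knight" - this is TRUE because Sam is a knight.
- Xander (knave) says "Either Alice or Sam is a knight, but not both" - this is FALSE (a lie) because Alice is a knight and Sam is a knight.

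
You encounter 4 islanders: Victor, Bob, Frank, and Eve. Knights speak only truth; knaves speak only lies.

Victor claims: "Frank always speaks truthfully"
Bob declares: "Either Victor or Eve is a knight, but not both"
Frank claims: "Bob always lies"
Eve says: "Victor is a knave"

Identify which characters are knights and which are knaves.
Victor is a knave.
Bob is a knight.
Frank is a knave.
Eve is a knight.

Verification:
- Victor (knave) says "Frank always speaks truthfully" - this is FALSE (a lie) because Frank is a knave.
- Bob (knight) says "Either Victor or Eve is a knight, but not both" - this is TRUE because Victor is a knave and Eve is a knight.
- Frank (knave) says "Bob always lies" - this is FALSE (a lie) because Bob is a knight.
- Eve (knight) says "Victor is a knave" - this is TRUE because Victor is a knave.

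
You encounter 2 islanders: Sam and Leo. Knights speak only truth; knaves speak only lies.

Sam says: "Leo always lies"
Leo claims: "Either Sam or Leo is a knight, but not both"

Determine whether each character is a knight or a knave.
Sam is a knave.
Leo is a knight.

Verification:
- Sam (knave) says "Leo always lies" - this is FALSE (a lie) because Leo is a knight.
- Leo (knight) says "Either Sam or Leo is a knight, but not both" - this is TRUE because Sam is a knave and Leo is a knight.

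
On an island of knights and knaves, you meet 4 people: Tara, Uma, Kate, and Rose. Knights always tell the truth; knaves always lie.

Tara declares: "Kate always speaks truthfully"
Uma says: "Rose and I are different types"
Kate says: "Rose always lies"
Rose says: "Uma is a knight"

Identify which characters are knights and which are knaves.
Tara is a knight.
Uma is a knave.
Kate is a knight.
Rose is a knave.

Verification:
- Tara (knight) says "Kate always speaks truthfully" - this is TRUE because Kate is a knight.
- Uma (knave) says "Rose and I are different types" - this is FALSE (a lie) because Uma is a knave and Rose is a knave.
- Kate (knight) says "Rose always lies" - this is TRUE because Rose is a knave.
- Rose (knave) says "Uma is a knight" - this is FALSE (a lie) because Uma is a knave.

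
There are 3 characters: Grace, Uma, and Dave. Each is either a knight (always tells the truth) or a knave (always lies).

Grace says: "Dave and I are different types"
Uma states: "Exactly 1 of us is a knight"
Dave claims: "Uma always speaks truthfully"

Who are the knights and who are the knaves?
Grace is a knave.
Uma is a knave.
Dave is a knave.

Verification:
- Grace (knave) says "Dave and I are different types" - this is FALSE (a lie) because Grace is a knave and Dave is a knave.
- Uma (knave) says "Exactly 1 of us is a knight" - this is FALSE (a lie) because there are 0 knights.
- Dave (knave) says "Uma always speaks truthfully" - this is FALSE (a lie) because Uma is a knave.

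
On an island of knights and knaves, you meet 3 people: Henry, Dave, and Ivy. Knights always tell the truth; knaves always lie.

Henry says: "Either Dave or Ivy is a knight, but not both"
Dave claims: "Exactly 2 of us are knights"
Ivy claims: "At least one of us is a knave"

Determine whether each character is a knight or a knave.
Henry is a knave.
Dave is a knight.
Ivy is a knight.

Verification:
- Henry (knave) says "Either Dave or Ivy is a knight, but not both" - this is FALSE (a lie) because Dave is a knight and Ivy is a knight.
- Dave (knight) says "Exactly 2 of us are knights" - this is TRUE because there are 2 knights.
- Ivy (knight) says "At least one of us is a knave" - this is TRUE because Henry is a knave.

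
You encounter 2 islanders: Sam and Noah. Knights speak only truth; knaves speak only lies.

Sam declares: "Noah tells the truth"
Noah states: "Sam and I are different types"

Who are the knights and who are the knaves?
Sam is a knave.
Noah is a knave.

Verification:
- Sam (knave) says "Noah tells the truth" - this is FALSE (a lie) because Noah is a knave.
- Noah (knave) says "Sam and I are different types" - this is FALSE (a lie) because Noah is a knave and Sam is a knave.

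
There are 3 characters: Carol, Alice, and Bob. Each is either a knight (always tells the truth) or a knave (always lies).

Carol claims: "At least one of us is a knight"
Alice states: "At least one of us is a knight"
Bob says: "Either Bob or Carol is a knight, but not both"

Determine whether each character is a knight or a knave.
Carol is a knave.
Alice is a knave.
Bob is a knave.

Verification:
- Carol (knave) says "At least one of us is a knight" - this is FALSE (a lie) because no one is a knight.
- Alice (knave) says "At least one of us is a knight" - this is FALSE (a lie) because no one is a knight.
- Bob (knave) says "Either Bob or Carol is a knight, but not both" - this is FALSE (a lie) because Bob is a knave and Carol is a knave.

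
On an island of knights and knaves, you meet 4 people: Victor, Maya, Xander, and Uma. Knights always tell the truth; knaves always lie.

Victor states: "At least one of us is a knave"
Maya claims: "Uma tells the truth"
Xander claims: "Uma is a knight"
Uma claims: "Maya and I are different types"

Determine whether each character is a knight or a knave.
Victor is a knight.
Maya is a knave.
Xander is a knave.
Uma is a knave.

Verification:
- Victor (knight) says "At least one of us is a knave" - this is TRUE because Maya, Xander, and Uma are knaves.
- Maya (knave) says "Uma tells the truth" - this is FALSE (a lie) because Uma is a knave.
- Xander (knave) says "Uma is a knight" - this is FALSE (a lie) because Uma is a knave.
- Uma (knave) says "Maya and I are different types" - this is FALSE (a lie) because Uma is a knave and Maya is a knave.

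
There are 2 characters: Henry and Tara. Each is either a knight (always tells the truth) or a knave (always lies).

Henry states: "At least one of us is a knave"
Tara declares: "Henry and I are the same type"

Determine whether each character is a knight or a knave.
Henry is a knight.
Tara is a knave.

Verification:
- Henry (knight) says "At least one of us is a knave" - this is TRUE because Tara is a knave.
- Tara (knave) says "Henry and I are the same type" - this is FALSE (a lie) because Tara is a knave and Henry is a knight.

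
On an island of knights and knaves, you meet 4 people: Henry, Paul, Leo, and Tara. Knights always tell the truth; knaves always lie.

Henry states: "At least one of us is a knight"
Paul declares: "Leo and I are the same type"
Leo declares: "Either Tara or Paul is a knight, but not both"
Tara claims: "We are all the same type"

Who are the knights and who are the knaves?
Henry is a knight.
Paul is a knight.
Leo is a knight.
Tara is a knave.

Verification:
- Henry (knight) says "At least one of us is a knight" - this is TRUE because Henry, Paul, and Leo are knights.
- Paul (knight) says "Leo and I are the same type" - this is TRUE because Paul is a knight and Leo is a knight.
- Leo (knight) says "Either Tara or Paul is a knight, but not both" - this is TRUE because Tara is a knave and Paul is a knight.
- Tara (knave) says "We are all the same type" - this is FALSE (a lie) because Henry, Paul, and Leo are knights and Tara is a knave.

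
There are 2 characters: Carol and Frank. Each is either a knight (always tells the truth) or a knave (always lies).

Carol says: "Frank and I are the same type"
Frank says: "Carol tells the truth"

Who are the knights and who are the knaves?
Carol is a knight.
Frank is a knight.

Verification:
- Carol (knight) says "Frank and I are the same type" - this is TRUE because Carol is a knight and Frank is a knight.
- Frank (knight) says "Carol tells the truth" - this is TRUE because Carol is a knight.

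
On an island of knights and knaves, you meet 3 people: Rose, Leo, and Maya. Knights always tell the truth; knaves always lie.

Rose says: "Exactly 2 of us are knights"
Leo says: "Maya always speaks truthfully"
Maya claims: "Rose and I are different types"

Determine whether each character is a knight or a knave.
Rose is a knave.
Leo is a knave.
Maya is a knave.

Verification:
- Rose (knave) says "Exactly 2 of us are knights" - this is FALSE (a lie) because there are 0 knights.
- Leo (knave) says "Maya always speaks truthfully" - this is FALSE (a lie) because Maya is a knave.
- Maya (knave) says "Rose and I are different types" - this is FALSE (a lie) because Maya is a knave and Rose is a knave.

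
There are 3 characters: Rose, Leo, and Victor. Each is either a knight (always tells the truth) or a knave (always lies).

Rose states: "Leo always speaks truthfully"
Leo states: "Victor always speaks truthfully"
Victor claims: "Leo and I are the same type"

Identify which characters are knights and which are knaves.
Rose is a knight.
Leo is a knight.
Victor is a knight.

Verification:
- Rose (knight) says "Leo always speaks truthfully" - this is TRUE because Leo is a knight.
- Leo (knight) says "Victor always speaks truthfully" - this is TRUE because Victor is a knight.
- Victor (knight) says "Leo and I are the same type" - this is TRUE because Victor is a knight and Leo is a knight.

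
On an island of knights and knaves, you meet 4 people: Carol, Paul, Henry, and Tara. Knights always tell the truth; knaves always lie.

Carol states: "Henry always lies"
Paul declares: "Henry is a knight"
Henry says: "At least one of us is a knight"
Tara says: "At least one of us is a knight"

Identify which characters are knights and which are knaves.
Carol is a knave.
Paul is a knight.
Henry is a knight.
Tara is a knight.

Verification:
- Carol (knave) says "Henry always lies" - this is FALSE (a lie) because Henry is a knight.
- Paul (knight) says "Henry is a knight" - this is TRUE because Henry is a knight.
- Henry (knight) says "At least one of us is a knight" - this is TRUE because Paul, Henry, and Tara are knights.
- Tara (knight) says "At least one of us is a knight" - this is TRUE because Paul, Henry, and Tara are knights.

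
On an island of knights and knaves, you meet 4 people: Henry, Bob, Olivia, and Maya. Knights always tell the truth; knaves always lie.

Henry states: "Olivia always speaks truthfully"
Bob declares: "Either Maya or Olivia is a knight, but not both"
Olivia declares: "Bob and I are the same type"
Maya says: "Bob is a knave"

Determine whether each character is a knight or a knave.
Henry is a knight.
Bob is a knight.
Olivia is a knight.
Maya is a knave.

Verification:
- Henry (knight) says "Olivia always speaks truthfully" - this is TRUE because Olivia is a knight.
- Bob (knight) says "Either Maya or Olivia is a knight, but not both" - this is TRUE because Maya is a knave and Olivia is a knight.
- Olivia (knight) says "Bob and I are the same type" - this is TRUE because Olivia is a knight and Bob is a knight.
- Maya (knave) says "Bob is a knave" - this is FALSE (a lie) because Bob is a knight.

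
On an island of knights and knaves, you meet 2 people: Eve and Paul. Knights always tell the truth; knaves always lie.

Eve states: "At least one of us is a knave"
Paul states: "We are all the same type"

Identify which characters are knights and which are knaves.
Eve is a knight.
Paul is a knave.

Verification:
- Eve (knight) says "At least one of us is a knave" - this is TRUE because Paul is a knave.
- Paul (knave) says "We are all the same type" - this is FALSE (a lie) because Eve is a knight and Paul is a knave.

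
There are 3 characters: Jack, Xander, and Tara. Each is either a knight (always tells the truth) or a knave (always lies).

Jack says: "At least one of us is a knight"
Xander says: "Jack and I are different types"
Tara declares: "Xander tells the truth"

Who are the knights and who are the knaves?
Jack is a knave.
Xander is a knave.
Tara is a knave.

Verification:
- Jack (knave) says "At least one of us is a knight" - this is FALSE (a lie) because no one is a knight.
- Xander (knave) says "Jack and I are different types" - this is FALSE (a lie) because Xander is a knave and Jack is a knave.
- Tara (knave) says "Xander tells the truth" - this is FALSE (a lie) because Xander is a knave.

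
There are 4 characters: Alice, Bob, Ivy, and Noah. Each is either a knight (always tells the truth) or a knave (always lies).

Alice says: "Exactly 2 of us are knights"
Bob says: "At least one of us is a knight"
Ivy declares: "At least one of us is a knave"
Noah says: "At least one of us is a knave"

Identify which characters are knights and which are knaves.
Alice is a knave.
Bob is a knight.
Ivy is a knight.
Noah is a knight.

Verification:
- Alice (knave) says "Exactly 2 of us are knights" - this is FALSE (a lie) because there are 3 knights.
- Bob (knight) says "At least one of us is a knight" - this is TRUE because Bob, Ivy, and Noah are knights.
- Ivy (knight) says "At least one of us is a knave" - this is TRUE because Alice is a knave.
- Noah (knight) says "At least one of us is a knave" - this is TRUE because Alice is a knave.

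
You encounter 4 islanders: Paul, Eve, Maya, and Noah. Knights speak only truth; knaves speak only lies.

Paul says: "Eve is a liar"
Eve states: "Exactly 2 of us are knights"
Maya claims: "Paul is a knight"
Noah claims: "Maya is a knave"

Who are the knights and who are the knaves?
Paul is a knave.
Eve is a knight.
Maya is a knave.
Noah is a knight.

Verification:
- Paul (knave) says "Eve is a liar" - this is FALSE (a lie) because Eve is a knight.
- Eve (knight) says "Exactly 2 of us are knights" - this is TRUE because there are 2 knights.
- Maya (knave) says "Paul is a knight" - this is FALSE (a lie) because Paul is a knave.
- Noah (knight) says "Maya is a knave" - this is TRUE because Maya is a knave.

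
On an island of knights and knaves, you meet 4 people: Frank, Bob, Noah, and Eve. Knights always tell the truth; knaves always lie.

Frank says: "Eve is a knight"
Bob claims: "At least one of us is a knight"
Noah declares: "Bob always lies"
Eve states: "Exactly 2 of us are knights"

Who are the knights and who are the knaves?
Frank is a knave.
Bob is a knight.
Noah is a knave.
Eve is a knave.

Verification:
- Frank (knave) says "Eve is a knight" - this is FALSE (a lie) because Eve is a knave.
- Bob (knight) says "At least one of us is a knight" - this is TRUE because Bob is a knight.
- Noah (knave) says "Bob always lies" - this is FALSE (a lie) because Bob is a knight.
- Eve (knave) says "Exactly 2 of us are knights" - this is FALSE (a lie) because there are 1 knights.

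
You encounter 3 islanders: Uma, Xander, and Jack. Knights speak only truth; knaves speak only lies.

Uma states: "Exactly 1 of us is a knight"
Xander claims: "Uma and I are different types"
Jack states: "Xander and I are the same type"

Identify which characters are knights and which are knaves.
Uma is a knave.
Xander is a knight.
Jack is a knight.

Verification:
- Uma (knave) says "Exactly 1 of us is a knight" - this is FALSE (a lie) because there are 2 knights.
- Xander (knight) says "Uma and I are different types" - this is TRUE because Xander is a knight and Uma is a knave.
- Jack (knight) says "Xander and I are the same type" - this is TRUE because Jack is a knight and Xander is a knight.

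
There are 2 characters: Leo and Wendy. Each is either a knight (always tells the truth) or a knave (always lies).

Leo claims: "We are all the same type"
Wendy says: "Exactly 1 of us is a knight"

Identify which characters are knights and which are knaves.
Leo is a knave.
Wendy is a knight.

Verification:
- Leo (knave) says "We are all the same type" - this is FALSE (a lie) because Wendy is a knight and Leo is a knave.
- Wendy (knight) says "Exactly 1 of us is a knight" - this is TRUE because there are 1 knights.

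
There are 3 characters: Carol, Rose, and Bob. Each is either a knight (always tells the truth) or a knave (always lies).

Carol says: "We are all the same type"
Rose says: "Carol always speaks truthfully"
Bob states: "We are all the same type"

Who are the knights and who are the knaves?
Carol is a knight.
Rose is a knight.
Bob is a knight.

Verification:
- Carol (knight) says "We are all the same type" - this is TRUE because Carol, Rose, and Bob are knights.
- Rose (knight) says "Carol always speaks truthfully" - this is TRUE because Carol is a knight.
- Bob (knight) says "We are all the same type" - this is TRUE because Carol, Rose, and Bob are knights.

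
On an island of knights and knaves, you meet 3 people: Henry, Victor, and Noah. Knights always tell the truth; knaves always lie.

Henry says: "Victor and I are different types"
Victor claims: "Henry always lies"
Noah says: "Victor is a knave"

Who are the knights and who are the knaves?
Henry is a knight.
Victor is a knave.
Noah is a knight.

Verification:
- Henry (knight) says "Victor and I are different types" - this is TRUE because Henry is a knight and Victor is a knave.
- Victor (knave) says "Henry always lies" - this is FALSE (a lie) because Henry is a knight.
- Noah (knight) says "Victor is a knave" - this is TRUE because Victor is a knave.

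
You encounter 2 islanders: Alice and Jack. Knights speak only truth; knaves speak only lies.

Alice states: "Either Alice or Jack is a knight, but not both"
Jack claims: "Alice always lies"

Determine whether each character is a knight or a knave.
Alice is a knight.
Jack is a knave.

Verification:
- Alice (knight) says "Either Alice or Jack is a knight, but not both" - this is TRUE because Alice is a knight and Jack is a knave.
- Jack (knave) says "Alice always lies" - this is FALSE (a lie) because Alice is a knight.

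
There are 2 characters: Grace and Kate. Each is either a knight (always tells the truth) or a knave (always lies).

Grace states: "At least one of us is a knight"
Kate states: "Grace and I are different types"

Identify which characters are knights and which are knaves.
Grace is a knave.
Kate is a knave.

Verification:
- Grace (knave) says "At least one of us is a knight" - this is FALSE (a lie) because no one is a knight.
- Kate (knave) says "Grace and I are different types" - this is FALSE (a lie) because Kate is a knave and Grace is a knave.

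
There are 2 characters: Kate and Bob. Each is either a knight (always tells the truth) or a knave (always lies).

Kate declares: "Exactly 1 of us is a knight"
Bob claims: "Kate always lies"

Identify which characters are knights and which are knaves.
Kate is a knight.
Bob is a knave.

Verification:
- Kate (knight) says "Exactly 1 of us is a knight" - this is TRUE because there are 1 knights.
- Bob (knave) says "Kate always lies" - this is FALSE (a lie) because Kate is a knight.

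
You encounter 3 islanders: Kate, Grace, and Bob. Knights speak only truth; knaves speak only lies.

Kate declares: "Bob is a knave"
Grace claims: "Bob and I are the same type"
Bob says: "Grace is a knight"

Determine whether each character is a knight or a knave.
Kate is a knave.
Grace is a knight.
Bob is a knight.

Verification:
- Kate (knave) says "Bob is a knave" - this is FALSE (a lie) because Bob is a knight.
- Grace (knight) says "Bob and I are the same type" - this is TRUE because Grace is a knight and Bob is a knight.
- Bob (knight) says "Grace is a knight" - this is TRUE because Grace is a knight.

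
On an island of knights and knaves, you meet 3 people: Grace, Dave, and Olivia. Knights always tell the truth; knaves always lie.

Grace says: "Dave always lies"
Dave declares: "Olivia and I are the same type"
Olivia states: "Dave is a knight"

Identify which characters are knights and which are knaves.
Grace is a knave.
Dave is a knight.
Olivia is a knight.

Verification:
- Grace (knave) says "Dave always lies" - this is FALSE (a lie) because Dave is a knight.
- Dave (knight) says "Olivia and I are the same type" - this is TRUE because Dave is a knight and Olivia is a knight.
- Olivia (knight) says "Dave is a knight" - this is TRUE because Dave is a knight.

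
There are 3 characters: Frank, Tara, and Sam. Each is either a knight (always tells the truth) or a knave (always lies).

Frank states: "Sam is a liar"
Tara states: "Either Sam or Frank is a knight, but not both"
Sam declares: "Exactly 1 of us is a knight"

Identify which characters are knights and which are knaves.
Frank is a knight.
Tara is a knight.
Sam is a knave.

Verification:
- Frank (knight) says "Sam is a liar" - this is TRUE because Sam is a knave.
- Tara (knight) says "Either Sam or Frank is a knight, but not both" - this is TRUE because Sam is a knave and Frank is a knight.
- Sam (knave) says "Exactly 1 of us is a knight" - this is FALSE (a lie) because there are 2 knights.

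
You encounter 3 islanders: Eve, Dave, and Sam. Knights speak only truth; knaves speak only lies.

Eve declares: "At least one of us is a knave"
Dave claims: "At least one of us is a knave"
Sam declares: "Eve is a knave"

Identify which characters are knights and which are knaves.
Eve is a knight.
Dave is a knight.
Sam is a knave.

Verification:
- Eve (knight) says "At least one of us is a knave" - this is TRUE because Sam is a knave.
- Dave (knight) says "At least one of us is a knave" - this is TRUE because Sam is a knave.
- Sam (knave) says "Eve is a knave" - this is FALSE (a lie) because Eve is a knight.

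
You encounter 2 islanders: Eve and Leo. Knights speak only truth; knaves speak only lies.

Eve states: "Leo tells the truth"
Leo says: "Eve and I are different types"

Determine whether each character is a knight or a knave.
Eve is a knave.
Leo is a knave.

Verification:
- Eve (knave) says "Leo tells the truth" - this is FALSE (a lie) because Leo is a knave.
- Leo (knave) says "Eve and I are different types" - this is FALSE (a lie) because Leo is a knave and Eve is a knave.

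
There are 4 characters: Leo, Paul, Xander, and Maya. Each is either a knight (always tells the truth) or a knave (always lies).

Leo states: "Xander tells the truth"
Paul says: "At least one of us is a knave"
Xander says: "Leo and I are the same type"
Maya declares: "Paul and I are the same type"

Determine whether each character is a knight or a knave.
Leo is a knight.
Paul is a knight.
Xander is a knight.
Maya is a knave.

Verification:
- Leo (knight) says "Xander tells the truth" - this is TRUE because Xander is a knight.
- Paul (knight) says "At least one of us is a knave" - this is TRUE because Maya is a knave.
- Xander (knight) says "Leo and I are the same type" - this is TRUE because Xander is a knight and Leo is a knight.
- Maya (knave) says "Paul and I are the same type" - this is FALSE (a lie) because Maya is a knave and Paul is a knight.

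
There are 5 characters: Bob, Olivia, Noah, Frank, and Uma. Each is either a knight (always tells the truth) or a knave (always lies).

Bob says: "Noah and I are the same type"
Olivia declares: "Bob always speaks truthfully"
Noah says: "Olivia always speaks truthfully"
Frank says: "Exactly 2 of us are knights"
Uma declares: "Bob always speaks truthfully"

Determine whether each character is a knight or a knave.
Bob is a knight.
Olivia is a knight.
Noah is a knight.
Frank is a knave.
Uma is a knight.

Verification:
- Bob (knight) says "Noah and I are the same type" - this is TRUE because Bob is a knight and Noah is a knight.
- Olivia (knight) says "Bob always speaks truthfully" - this is TRUE because Bob is a knight.
- Noah (knight) says "Olivia always speaks truthfully" - this is TRUE because Olivia is a knight.
- Frank (knave) says "Exactly 2 of us are knights" - this is FALSE (a lie) because there are 4 knights.
- Uma (knight) says "Bob always speaks truthfully" - this is TRUE because Bob is a knight.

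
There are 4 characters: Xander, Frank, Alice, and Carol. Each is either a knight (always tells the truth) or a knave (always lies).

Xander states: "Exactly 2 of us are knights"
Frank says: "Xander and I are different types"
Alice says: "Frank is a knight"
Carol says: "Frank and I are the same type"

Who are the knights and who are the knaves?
Xander is a knave.
Frank is a knight.
Alice is a knight.
Carol is a knight.

Verification:
- Xander (knave) says "Exactly 2 of us are knights" - this is FALSE (a lie) because there are 3 knights.
- Frank (knight) says "Xander and I are different types" - this is TRUE because Frank is a knight and Xander is a knave.
- Alice (knight) says "Frank is a knight" - this is TRUE because Frank is a knight.
- Carol (knight) says "Frank and I are the same type" - this is TRUE because Carol is a knight and Frank is a knight.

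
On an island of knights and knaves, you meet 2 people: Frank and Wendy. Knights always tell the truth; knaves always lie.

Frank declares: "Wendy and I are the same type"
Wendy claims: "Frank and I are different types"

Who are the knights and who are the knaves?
Frank is a knave.
Wendy is a knight.

Verification:
- Frank (knave) says "Wendy and I are the same type" - this is FALSE (a lie) because Frank is a knave and Wendy is a knight.
- Wendy (knight) says "Frank and I are different types" - this is TRUE because Wendy is a knight and Frank is a knave.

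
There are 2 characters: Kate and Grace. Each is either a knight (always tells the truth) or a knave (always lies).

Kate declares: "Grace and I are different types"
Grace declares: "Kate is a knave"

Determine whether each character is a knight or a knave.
Kate is a knight.
Grace is a knave.

Verification:
- Kate (knight) says "Grace and I are different types" - this is TRUE because Kate is a knight and Grace is a knave.
- Grace (knave) says "Kate is a knave" - this is FALSE (a lie) because Kate is a knight.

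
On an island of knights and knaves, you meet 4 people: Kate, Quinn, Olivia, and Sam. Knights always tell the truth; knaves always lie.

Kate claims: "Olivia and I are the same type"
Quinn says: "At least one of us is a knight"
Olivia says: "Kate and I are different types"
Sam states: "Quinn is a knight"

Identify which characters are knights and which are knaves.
Kate is a knave.
Quinn is a knight.
Olivia is a knight.
Sam is a knight.

Verification:
- Kate (knave) says "Olivia and I are the same type" - this is FALSE (a lie) because Kate is a knave and Olivia is a knight.
- Quinn (knight) says "At least one of us is a knight" - this is TRUE because Quinn, Olivia, and Sam are knights.
- Olivia (knight) says "Kate and I are different types" - this is TRUE because Olivia is a knight and Kate is a knave.
- Sam (knight) says "Quinn is a knight" - this is TRUE because Quinn is a knight.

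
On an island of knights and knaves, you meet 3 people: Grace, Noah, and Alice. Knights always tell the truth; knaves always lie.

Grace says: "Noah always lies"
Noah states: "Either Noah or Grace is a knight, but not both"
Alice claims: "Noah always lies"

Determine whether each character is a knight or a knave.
Grace is a knave.
Noah is a knight.
Alice is a knave.

Verification:
- Grace (knave) says "Noah always lies" - this is FALSE (a lie) because Noah is a knight.
- Noah (knight) says "Either Noah or Grace is a knight, but not both" - this is TRUE because Noah is a knight and Grace is a knave.
- Alice (knave) says "Noah always lies" - this is FALSE (a lie) because Noah is a knight.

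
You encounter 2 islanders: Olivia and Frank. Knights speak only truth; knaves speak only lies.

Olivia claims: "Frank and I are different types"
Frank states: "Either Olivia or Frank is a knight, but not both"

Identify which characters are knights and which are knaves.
Olivia is a knave.
Frank is a knave.

Verification:
- Olivia (knave) says "Frank and I are different types" - this is FALSE (a lie) because Olivia is a knave and Frank is a knave.
- Frank (knave) says "Either Olivia or Frank is a knight, but not both" - this is FALSE (a lie) because Olivia is a knave and Frank is a knave.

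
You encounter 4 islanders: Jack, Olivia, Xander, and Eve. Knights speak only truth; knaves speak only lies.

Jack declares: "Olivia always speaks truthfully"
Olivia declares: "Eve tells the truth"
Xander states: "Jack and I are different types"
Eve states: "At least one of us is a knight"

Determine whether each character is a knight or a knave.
Jack is a knave.
Olivia is a knave.
Xander is a knave.
Eve is a knave.

Verification:
- Jack (knave) says "Olivia always speaks truthfully" - this is FALSE (a lie) because Olivia is a knave.
- Olivia (knave) says "Eve tells the truth" - this is FALSE (a lie) because Eve is a knave.
- Xander (knave) says "Jack and I are different types" - this is FALSE (a lie) because Xander is a knave and Jack is a knave.
- Eve (knave) says "At least one of us is a knight" - this is FALSE (a lie) because no one is a knight.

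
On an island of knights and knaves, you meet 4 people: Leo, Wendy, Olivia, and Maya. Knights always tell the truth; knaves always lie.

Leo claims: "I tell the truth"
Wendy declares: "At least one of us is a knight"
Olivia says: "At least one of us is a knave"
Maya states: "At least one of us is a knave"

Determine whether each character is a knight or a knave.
Leo is a knave.
Wendy is a knight.
Olivia is a knight.
Maya is a knight.

Verification:
- Leo (knave) says "I tell the truth" - this is FALSE (a lie) because Leo is a knave.
- Wendy (knight) says "At least one of us is a knight" - this is TRUE because Wendy, Olivia, and Maya are knights.
- Olivia (knight) says "At least one of us is a knave" - this is TRUE because Leo is a knave.
- Maya (knight) says "At least one of us is a knave" - this is TRUE because Leo is a knave.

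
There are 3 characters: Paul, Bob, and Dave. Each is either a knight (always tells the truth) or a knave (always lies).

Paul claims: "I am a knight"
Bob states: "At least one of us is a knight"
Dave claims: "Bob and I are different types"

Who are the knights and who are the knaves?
Paul is a knave.
Bob is a knave.
Dave is a knave.

Verification:
- Paul (knave) says "I am a knight" - this is FALSE (a lie) because Paul is a knave.
- Bob (knave) says "At least one of us is a knight" - this is FALSE (a lie) because no one is a knight.
- Dave (knave) says "Bob and I are different types" - this is FALSE (a lie) because Dave is a knave and Bob is a knave.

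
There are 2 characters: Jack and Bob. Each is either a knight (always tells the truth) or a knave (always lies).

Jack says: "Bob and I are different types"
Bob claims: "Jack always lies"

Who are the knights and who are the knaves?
Jack is a knight.
Bob is a knave.

Verification:
- Jack (knight) says "Bob and I are different types" - this is TRUE because Jack is a knight and Bob is a knave.
- Bob (knave) says "Jack always lies" - this is FALSE (a lie) because Jack is a knight.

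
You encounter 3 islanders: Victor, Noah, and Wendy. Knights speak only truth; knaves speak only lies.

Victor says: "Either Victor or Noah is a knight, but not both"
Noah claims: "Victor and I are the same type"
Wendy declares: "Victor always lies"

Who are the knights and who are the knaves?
Victor is a knight.
Noah is a knave.
Wendy is a knave.

Verification:
- Victor (knight) says "Either Victor or Noah is a knight, but not both" - this is TRUE because Victor is a knight and Noah is a knave.
- Noah (knave) says "Victor and I are the same type" - this is FALSE (a lie) because Noah is a knave and Victor is a knight.
- Wendy (knave) says "Victor always lies" - this is FALSE (a lie) because Victor is a knight.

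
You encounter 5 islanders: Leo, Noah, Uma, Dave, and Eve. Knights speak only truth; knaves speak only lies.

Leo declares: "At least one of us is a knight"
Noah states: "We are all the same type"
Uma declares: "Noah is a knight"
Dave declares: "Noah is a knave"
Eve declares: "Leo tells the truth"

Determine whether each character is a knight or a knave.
Leo is a knight.
Noah is a knave.
Uma is a knave.
Dave is a knight.
Eve is a knight.

Verification:
- Leo (knight) says "At least one of us is a knight" - this is TRUE because Leo, Dave, and Eve are knights.
- Noah (knave) says "We are all the same type" - this is FALSE (a lie) because Leo, Dave, and Eve are knights and Noah and Uma are knaves.
- Uma (knave) says "Noah is a knight" - this is FALSE (a lie) because Noah is a knave.
- Dave (knight) says "Noah is a knave" - this is TRUE because Noah is a knave.
- Eve (knight) says "Leo tells the truth" - this is TRUE because Leo is a knight.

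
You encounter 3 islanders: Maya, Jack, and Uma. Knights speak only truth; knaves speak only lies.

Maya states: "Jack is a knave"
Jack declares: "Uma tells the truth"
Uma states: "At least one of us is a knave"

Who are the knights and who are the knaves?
Maya is a knave.
Jack is a knight.
Uma is a knight.

Verification:
- Maya (knave) says "Jack is a knave" - this is FALSE (a lie) because Jack is a knight.
- Jack (knight) says "Uma tells the truth" - this is TRUE because Uma is a knight.
- Uma (knight) says "At least one of us is a knave" - this is TRUE because Maya is a knave.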